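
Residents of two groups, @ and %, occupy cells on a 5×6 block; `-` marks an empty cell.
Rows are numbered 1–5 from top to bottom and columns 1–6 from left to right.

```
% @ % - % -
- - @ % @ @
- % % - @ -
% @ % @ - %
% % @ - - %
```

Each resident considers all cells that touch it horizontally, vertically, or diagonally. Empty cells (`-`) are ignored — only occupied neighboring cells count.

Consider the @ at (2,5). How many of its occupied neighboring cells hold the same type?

2

Occupied neighbors of (2,5): (1,5)=%, (2,4)=%, (2,6)=@, (3,5)=@.
Same type (@): 2 of 4.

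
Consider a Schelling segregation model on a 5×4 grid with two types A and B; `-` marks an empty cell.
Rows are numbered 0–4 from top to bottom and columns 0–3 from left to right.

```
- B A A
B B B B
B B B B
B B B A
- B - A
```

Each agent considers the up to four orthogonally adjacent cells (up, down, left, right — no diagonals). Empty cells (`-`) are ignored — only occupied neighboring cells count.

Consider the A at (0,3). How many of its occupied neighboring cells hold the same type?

1

Occupied neighbors of (0,3): (1,3)=B, (0,2)=A.
Same type (A): 1 of 2.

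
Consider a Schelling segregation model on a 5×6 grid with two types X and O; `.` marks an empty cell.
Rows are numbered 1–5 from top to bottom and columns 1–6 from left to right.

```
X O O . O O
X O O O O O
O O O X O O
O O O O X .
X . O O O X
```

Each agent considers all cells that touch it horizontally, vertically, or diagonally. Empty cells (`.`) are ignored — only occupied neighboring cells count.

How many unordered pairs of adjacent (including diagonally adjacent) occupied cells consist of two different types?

Scan each occupied cell's neighbors to the right and below (and the two forward diagonals) so each pair is counted once.
From row 1: 3 unlike of 16 pairs (running 3/16).
From row 2: 6 unlike of 21 pairs (running 9/37).
From row 3: 6 unlike of 19 pairs (running 15/56).
From row 4: 5 unlike of 15 pairs (running 20/71).
From row 5: 1 unlike of 3 pairs (running 21/74).
Total adjacent occupied pairs: 74; unlike-type pairs: 21.

21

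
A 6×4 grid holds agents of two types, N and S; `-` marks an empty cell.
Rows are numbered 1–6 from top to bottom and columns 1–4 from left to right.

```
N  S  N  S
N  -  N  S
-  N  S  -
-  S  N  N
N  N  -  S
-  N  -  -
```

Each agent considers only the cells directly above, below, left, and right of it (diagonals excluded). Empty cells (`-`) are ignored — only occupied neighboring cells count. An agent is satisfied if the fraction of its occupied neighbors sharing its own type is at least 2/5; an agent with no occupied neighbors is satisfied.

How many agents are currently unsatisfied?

(1,1)N 1/2 ok
(1,2)S 0/2 unhappy
(1,3)N 1/3 unhappy
(1,4)S 1/2 ok
(2,1)N 1/1 ok
(2,3)N 1/3 unhappy
(2,4)S 1/2 ok
(3,2)N 0/2 unhappy
(3,3)S 0/3 unhappy
(4,2)S 0/3 unhappy
(4,3)N 1/3 unhappy
(4,4)N 1/2 ok
(5,1)N 1/1 ok
(5,2)N 2/3 ok
(5,4)S 0/1 unhappy
(6,2)N 1/1 ok
Unsatisfied: (1,2), (1,3), (2,3), (3,2), (3,3), (4,2), (4,3), (5,4) — 8 in total.

8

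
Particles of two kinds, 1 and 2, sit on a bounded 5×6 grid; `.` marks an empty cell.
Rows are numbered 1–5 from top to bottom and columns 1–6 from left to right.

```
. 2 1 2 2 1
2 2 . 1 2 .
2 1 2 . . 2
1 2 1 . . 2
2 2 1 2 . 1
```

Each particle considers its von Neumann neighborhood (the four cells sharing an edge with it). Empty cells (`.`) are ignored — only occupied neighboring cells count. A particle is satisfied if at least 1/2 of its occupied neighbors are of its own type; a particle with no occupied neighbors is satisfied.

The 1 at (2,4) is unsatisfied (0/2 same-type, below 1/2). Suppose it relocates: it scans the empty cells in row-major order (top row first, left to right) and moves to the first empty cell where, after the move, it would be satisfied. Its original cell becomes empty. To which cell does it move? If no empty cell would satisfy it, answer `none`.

Vacating (2,4). Empty cells in order:
  (1,1): 0/2 same-type → still unsatisfied.
  (2,3): 1/3 same-type → still unsatisfied.
  (2,6): 1/3 same-type → still unsatisfied.
  (3,4): 0/1 same-type → still unsatisfied.
  (3,5): 0/2 same-type → still unsatisfied.
  (4,4): 1/2 same-type → satisfied — stop here.

(4,4)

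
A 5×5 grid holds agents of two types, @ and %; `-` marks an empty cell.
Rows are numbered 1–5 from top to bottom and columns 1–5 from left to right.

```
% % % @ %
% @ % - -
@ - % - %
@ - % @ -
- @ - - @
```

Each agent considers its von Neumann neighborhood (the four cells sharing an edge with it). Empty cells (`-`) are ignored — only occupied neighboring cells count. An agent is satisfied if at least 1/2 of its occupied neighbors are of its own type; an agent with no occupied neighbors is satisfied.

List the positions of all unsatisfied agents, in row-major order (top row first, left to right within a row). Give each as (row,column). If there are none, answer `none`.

(1,4), (1,5), (2,1), (2,2), (4,4)

(1,1)% 2/2 satisfied
(1,2)% 2/3 satisfied
(1,3)% 2/3 satisfied
(1,4)@ 0/2 not
(1,5)% 0/1 not
(2,1)% 1/3 not
(2,2)@ 0/3 not
(2,3)% 2/3 satisfied
(3,1)@ 1/2 satisfied
(3,3)% 2/2 satisfied
(3,5)% 0/0 satisfied
(4,1)@ 1/1 satisfied
(4,3)% 1/2 satisfied
(4,4)@ 0/1 not
(5,2)@ 0/0 satisfied
(5,5)@ 0/0 satisfied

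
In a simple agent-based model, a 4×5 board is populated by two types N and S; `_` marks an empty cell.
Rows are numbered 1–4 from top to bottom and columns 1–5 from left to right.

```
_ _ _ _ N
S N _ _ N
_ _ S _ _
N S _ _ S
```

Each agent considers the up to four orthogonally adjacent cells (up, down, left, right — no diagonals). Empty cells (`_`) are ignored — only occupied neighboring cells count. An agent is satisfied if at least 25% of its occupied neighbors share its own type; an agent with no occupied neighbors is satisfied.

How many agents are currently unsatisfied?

4

Row 1: (1,5)N 1/1 satisfied
Row 2: (2,1)S 0/1 not · (2,2)N 0/1 not · (2,5)N 1/1 satisfied
Row 3: (3,3)S 0/0 satisfied
Row 4: (4,1)N 0/1 not · (4,2)S 0/1 not · (4,5)S 0/0 satisfied
Unsatisfied: (2,1), (2,2), (4,1), (4,2) — 4 in total.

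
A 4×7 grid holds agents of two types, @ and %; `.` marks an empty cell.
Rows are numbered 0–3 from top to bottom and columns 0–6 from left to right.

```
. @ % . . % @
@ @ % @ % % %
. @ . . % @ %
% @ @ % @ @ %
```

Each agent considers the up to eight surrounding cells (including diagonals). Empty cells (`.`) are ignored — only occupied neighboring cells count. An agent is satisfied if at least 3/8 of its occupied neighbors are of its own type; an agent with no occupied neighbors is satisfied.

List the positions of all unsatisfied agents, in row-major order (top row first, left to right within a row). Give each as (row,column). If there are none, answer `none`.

(0,2), (0,6), (1,2), (1,3), (2,5), (3,0), (3,3), (3,6)

Row 0: (0,1)@ 2/4 ok · (0,2)% 1/4 unhappy · (0,5)% 3/4 ok · (0,6)@ 0/3 unhappy
Row 1: (1,0)@ 3/3 ok · (1,1)@ 3/5 ok · (1,2)% 1/5 unhappy · (1,3)@ 0/4 unhappy · (1,4)% 3/5 ok · (1,5)% 5/7 ok · (1,6)% 3/5 ok
Row 2: (2,1)@ 4/6 ok · (2,4)% 3/7 ok · (2,5)@ 2/8 unhappy · (2,6)% 3/5 ok
Row 3: (3,0)% 0/2 unhappy · (3,1)@ 2/3 ok · (3,2)@ 2/3 ok · (3,3)% 1/3 unhappy · (3,4)@ 2/4 ok · (3,5)@ 2/5 ok · (3,6)% 1/3 unhappy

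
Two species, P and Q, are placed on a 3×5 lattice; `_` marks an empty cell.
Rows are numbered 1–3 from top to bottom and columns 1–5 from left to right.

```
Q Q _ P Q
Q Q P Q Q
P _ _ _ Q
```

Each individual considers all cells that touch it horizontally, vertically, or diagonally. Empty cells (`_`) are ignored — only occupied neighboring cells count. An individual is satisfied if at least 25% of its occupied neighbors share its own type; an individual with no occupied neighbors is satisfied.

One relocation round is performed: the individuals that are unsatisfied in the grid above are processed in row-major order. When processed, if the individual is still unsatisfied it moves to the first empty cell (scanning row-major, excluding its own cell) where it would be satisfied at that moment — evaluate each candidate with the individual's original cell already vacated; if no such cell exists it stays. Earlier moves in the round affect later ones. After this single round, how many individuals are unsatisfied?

Initially unsatisfied (in order): (3,1).
  (3,1) → (1,3).
Resulting grid:
Q Q P P Q
Q Q P Q Q
_ _ _ _ Q
All satisfied now.

0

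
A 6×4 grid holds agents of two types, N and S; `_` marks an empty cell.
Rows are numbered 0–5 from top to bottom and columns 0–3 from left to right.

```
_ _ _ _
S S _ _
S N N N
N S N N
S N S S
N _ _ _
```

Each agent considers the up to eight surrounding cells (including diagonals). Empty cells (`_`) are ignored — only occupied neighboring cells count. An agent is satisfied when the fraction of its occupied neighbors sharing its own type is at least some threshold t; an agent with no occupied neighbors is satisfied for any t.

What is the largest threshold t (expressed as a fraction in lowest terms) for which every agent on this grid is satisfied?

1/4

Row 1: (1,0)S 2/3 · (1,1)S 2/4
Row 2: (2,0)S 3/5 · (2,1)N 3/7 · (2,2)N 4/6 · (2,3)N 3/3
Row 3: (3,0)N 2/5 · (3,1)S 3/8 · (3,2)N 5/8 · (3,3)N 3/5
Row 4: (4,0)S 1/4 · (4,1)N 3/6 · (4,2)S 2/5 · (4,3)S 1/3
Row 5: (5,0)N 1/2
The smallest same-type fraction is 1/4 at (4,0), which reduces to 1/4. Any threshold above that leaves this agent unsatisfied.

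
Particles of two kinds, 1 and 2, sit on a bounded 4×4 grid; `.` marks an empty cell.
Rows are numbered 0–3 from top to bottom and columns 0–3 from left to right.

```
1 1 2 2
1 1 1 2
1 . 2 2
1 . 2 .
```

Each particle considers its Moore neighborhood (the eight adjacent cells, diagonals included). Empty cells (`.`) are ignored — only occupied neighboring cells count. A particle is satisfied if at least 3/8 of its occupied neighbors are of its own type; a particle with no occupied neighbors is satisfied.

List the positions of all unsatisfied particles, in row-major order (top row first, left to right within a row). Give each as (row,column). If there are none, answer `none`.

(1,2)

(0,0)1 3/3 ✓
(0,1)1 4/5 ✓
(0,2)2 2/5 ✓
(0,3)2 2/3 ✓
(1,0)1 4/4 ✓
(1,1)1 5/7 ✓
(1,2)1 2/7 ✗
(1,3)2 4/5 ✓
(2,0)1 3/3 ✓
(2,2)2 3/5 ✓
(2,3)2 3/4 ✓
(3,0)1 1/1 ✓
(3,2)2 2/2 ✓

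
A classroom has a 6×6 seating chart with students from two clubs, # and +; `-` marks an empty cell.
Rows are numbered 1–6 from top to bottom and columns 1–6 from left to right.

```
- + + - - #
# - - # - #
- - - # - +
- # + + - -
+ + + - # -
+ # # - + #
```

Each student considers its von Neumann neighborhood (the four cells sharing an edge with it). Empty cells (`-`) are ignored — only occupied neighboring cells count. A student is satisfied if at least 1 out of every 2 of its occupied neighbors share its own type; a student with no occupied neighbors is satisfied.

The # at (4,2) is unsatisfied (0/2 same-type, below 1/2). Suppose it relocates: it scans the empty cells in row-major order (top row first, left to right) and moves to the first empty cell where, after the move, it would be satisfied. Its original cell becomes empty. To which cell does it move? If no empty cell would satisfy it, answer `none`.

Vacating (4,2). Empty cells in order:
  (1,1): 1/2 same-type → satisfied — stop here.

(1,1)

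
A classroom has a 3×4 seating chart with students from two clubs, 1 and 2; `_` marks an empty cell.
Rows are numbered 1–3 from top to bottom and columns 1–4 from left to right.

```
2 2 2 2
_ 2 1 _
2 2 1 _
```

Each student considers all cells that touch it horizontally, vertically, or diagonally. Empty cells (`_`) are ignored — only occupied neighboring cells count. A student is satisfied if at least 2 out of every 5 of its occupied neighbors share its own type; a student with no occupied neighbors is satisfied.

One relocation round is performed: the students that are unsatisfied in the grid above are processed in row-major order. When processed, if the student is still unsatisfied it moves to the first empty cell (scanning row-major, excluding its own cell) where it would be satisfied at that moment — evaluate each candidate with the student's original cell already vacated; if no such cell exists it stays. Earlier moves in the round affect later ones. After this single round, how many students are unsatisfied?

1

Initially unsatisfied (in order): (2,3), (3,3).
  (2,3) → (3,4).
  (3,3): no empty cell satisfies it; stays.
Resulting grid:
2 2 2 2
_ 2 _ _
2 2 1 1
Unsatisfied now: (3,3).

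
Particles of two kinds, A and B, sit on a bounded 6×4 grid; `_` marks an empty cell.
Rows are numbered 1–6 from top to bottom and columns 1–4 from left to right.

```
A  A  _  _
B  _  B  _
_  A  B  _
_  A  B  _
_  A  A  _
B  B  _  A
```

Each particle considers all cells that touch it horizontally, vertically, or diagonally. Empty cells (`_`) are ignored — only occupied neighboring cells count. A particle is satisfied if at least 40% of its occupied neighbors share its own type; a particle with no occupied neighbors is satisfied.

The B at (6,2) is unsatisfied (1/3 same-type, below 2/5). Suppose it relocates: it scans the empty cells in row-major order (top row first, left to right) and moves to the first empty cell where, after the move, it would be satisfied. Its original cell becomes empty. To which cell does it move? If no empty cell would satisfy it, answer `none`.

Vacating (6,2). Empty cells in order:
  (1,3): 1/2 same-type → satisfied — stop here.

(1,3)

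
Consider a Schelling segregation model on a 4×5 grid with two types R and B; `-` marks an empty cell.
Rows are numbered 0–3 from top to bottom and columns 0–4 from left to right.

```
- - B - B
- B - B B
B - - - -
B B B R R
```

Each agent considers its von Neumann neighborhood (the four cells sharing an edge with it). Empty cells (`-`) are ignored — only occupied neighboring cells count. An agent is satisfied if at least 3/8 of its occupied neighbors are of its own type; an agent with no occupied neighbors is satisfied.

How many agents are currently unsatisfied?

0

Row 0: (0,2)B 0/0 satisfied · (0,4)B 1/1 satisfied
Row 1: (1,1)B 0/0 satisfied · (1,3)B 1/1 satisfied · (1,4)B 2/2 satisfied
Row 2: (2,0)B 1/1 satisfied
Row 3: (3,0)B 2/2 satisfied · (3,1)B 2/2 satisfied · (3,2)B 1/2 satisfied · (3,3)R 1/2 satisfied · (3,4)R 1/1 satisfied
Every one meets the threshold.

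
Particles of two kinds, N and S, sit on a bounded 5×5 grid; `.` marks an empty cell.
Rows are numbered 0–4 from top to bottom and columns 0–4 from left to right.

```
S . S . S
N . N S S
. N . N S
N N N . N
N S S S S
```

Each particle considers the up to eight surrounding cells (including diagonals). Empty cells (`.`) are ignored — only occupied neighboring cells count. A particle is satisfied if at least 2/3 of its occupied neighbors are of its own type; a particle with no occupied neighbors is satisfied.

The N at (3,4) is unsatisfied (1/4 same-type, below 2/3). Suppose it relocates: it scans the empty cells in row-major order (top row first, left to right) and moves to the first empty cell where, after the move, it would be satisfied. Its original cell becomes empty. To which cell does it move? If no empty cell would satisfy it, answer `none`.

(2,0)

Vacating (3,4). Empty cells in order:
  (0,1): 2/4 same-type → still unsatisfied.
  (0,3): 1/5 same-type → still unsatisfied.
  (1,1): 3/5 same-type → still unsatisfied.
  (2,0): 4/4 same-type → satisfied — stop here.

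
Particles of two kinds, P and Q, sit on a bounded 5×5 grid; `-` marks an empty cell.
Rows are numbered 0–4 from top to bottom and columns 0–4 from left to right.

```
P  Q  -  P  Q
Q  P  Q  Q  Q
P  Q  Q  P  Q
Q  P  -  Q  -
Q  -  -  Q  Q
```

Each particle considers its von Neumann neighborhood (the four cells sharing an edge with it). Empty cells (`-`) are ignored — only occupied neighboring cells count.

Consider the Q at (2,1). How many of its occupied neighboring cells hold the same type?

Occupied neighbors of (2,1): (1,1)=P, (3,1)=P, (2,0)=P, (2,2)=Q.
Same type (Q): 1 of 4.

1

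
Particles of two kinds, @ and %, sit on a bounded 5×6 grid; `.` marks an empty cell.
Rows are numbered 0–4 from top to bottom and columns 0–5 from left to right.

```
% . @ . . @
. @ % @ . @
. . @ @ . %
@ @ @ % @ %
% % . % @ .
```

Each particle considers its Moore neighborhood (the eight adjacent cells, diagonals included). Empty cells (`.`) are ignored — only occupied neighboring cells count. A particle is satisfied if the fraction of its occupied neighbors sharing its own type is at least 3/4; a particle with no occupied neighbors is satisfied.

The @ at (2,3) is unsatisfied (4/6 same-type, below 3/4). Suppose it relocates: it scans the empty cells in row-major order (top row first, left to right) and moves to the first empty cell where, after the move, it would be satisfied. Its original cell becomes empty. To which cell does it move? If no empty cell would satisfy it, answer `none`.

(0,4)

Vacating (2,3). Empty cells in order:
  (0,1): 2/4 same-type → still unsatisfied.
  (0,3): 2/3 same-type → still unsatisfied.
  (0,4): 3/3 same-type → satisfied — stop here.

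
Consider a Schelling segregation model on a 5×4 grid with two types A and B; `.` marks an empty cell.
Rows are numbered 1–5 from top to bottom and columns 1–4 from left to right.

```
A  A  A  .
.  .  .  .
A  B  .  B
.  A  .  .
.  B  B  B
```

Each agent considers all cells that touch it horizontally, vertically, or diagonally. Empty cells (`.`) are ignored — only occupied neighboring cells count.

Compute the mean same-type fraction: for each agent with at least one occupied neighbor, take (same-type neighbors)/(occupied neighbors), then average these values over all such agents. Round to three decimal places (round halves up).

0.657

(1,1)A 1/1
(1,2)A 2/2
(1,3)A 1/1
(3,1)A 1/2
(3,2)B 0/2
(3,4)B — no occupied neighbors
(4,2)A 1/4
(5,2)B 1/2
(5,3)B 2/3
(5,4)B 1/1
Sum over 9 agents: 1/1 + 2/2 + 1/1 + 1/2 + 0/2 + 1/4 + 1/2 + 2/3 + 1/1 = 71/12; mean = 71/12 ÷ 9 = 71/108 = 0.657407… → 0.657.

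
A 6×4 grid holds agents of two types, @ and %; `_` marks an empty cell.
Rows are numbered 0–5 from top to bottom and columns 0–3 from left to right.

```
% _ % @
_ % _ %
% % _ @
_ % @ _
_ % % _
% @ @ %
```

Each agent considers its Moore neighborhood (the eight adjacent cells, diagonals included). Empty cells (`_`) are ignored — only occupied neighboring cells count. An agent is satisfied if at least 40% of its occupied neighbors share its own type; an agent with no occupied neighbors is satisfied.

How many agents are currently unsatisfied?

5

Row 0: (0,0)% 1/1 satisfied · (0,2)% 2/3 satisfied · (0,3)@ 0/2 not
Row 1: (1,1)% 4/4 satisfied · (1,3)% 1/3 not
Row 2: (2,0)% 3/3 satisfied · (2,1)% 3/4 satisfied · (2,3)@ 1/2 satisfied
Row 3: (3,1)% 4/5 satisfied · (3,2)@ 1/5 not
Row 4: (4,1)% 3/6 satisfied · (4,2)% 3/6 satisfied
Row 5: (5,0)% 1/2 satisfied · (5,1)@ 1/4 not · (5,2)@ 1/4 not · (5,3)% 1/2 satisfied
Unsatisfied: (0,3), (1,3), (3,2), (5,1), (5,2) — 5 in total.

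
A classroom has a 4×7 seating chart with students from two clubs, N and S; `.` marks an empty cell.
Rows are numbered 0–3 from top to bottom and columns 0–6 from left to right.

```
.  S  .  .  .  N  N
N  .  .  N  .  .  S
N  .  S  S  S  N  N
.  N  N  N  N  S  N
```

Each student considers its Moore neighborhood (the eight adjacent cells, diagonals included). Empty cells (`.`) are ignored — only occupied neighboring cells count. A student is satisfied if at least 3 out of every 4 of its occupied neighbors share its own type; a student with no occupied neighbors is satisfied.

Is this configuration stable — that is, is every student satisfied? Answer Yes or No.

No

(0,1)S 0/1 not
(0,5)N 1/2 not
(0,6)N 1/2 not
(1,0)N 1/2 not
(1,3)N 0/3 not
(1,6)S 0/4 not
(2,0)N 2/2 satisfied
(2,2)S 1/5 not
(2,3)S 2/6 not
(2,4)S 2/6 not
(2,5)N 3/6 not
(2,6)N 2/4 not
(3,1)N 2/3 not
(3,2)N 2/4 not
(3,3)N 2/5 not
(3,4)N 2/5 not
(3,5)S 1/5 not
(3,6)N 2/3 not
For instance (0,1) has only 0/1 same-type neighbors, below 3/4.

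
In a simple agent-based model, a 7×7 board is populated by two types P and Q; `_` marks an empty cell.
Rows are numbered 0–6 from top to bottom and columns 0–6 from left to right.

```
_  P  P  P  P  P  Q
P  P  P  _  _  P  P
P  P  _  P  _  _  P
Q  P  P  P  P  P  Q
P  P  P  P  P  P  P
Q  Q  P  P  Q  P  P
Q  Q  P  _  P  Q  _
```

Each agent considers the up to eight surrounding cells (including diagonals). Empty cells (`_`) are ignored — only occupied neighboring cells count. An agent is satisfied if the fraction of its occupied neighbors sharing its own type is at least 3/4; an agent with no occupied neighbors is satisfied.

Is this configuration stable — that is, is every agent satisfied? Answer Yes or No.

No

Row 0: (0,1)P 4/4 satisfied · (0,2)P 4/4 satisfied · (0,3)P 3/3 satisfied · (0,4)P 3/3 satisfied · (0,5)P 3/4 satisfied · (0,6)Q 0/3 not
Row 1: (1,0)P 4/4 satisfied · (1,1)P 6/6 satisfied · (1,2)P 6/6 satisfied · (1,5)P 4/5 satisfied · (1,6)P 3/4 satisfied
Row 2: (2,0)P 4/5 satisfied · (2,1)P 6/7 satisfied · (2,3)P 4/4 satisfied · (2,6)P 3/4 satisfied
Row 3: (3,0)Q 0/5 not · (3,1)P 6/7 satisfied · (3,2)P 7/7 satisfied · (3,3)P 6/6 satisfied · (3,4)P 6/6 satisfied · (3,5)P 5/6 satisfied · (3,6)Q 0/4 not
Row 4: (4,0)P 2/5 not · (4,1)P 5/8 not · (4,2)P 7/8 satisfied · (4,3)P 7/8 satisfied · (4,4)P 7/8 satisfied · (4,5)P 6/8 satisfied · (4,6)P 4/5 satisfied
Row 5: (5,0)Q 3/5 not · (5,1)Q 3/8 not · (5,2)P 5/7 not · (5,3)P 6/7 satisfied · (5,4)Q 1/7 not · (5,5)P 5/7 not · (5,6)P 3/4 satisfied
Row 6: (6,0)Q 3/3 satisfied · (6,1)Q 3/5 not · (6,2)P 2/4 not · (6,4)P 2/4 not · (6,5)Q 1/4 not
For instance (0,6) has only 0/3 same-type neighbors, below 3/4.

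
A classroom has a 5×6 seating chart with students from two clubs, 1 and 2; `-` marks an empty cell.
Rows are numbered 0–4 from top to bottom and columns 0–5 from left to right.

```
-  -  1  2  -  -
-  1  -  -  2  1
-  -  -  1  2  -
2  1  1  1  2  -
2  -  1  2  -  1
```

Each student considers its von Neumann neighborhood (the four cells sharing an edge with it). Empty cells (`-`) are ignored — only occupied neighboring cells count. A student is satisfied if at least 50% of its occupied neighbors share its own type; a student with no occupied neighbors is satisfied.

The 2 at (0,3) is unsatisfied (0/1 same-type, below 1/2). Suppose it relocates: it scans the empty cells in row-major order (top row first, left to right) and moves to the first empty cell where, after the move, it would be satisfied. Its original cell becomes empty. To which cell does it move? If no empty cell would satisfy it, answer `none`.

Vacating (0,3). Empty cells in order:
  (0,0): 0/0 same-type → satisfied — stop here.

(0,0)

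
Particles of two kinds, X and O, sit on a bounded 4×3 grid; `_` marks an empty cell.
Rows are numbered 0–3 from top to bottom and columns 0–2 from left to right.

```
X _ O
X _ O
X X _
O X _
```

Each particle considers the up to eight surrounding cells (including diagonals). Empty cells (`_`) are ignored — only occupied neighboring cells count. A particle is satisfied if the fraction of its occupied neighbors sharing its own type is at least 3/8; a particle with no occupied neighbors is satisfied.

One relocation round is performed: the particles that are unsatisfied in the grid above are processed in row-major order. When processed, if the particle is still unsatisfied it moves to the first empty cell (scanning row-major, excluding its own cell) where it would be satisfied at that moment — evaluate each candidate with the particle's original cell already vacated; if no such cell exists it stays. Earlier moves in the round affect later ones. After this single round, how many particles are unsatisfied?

Initially unsatisfied (in order): (3,0).
  (3,0) → (0,1).
Resulting grid:
X O O
X _ O
X X _
_ X _
All satisfied now.

0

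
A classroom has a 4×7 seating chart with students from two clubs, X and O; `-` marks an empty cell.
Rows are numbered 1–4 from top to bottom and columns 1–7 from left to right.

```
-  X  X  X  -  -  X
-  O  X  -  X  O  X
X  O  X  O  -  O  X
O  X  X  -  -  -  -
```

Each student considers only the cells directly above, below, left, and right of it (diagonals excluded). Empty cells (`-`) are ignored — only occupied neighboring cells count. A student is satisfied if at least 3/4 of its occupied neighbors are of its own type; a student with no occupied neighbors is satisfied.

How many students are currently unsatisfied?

(1,2)X 1/2 unhappy
(1,3)X 3/3 ok
(1,4)X 1/1 ok
(1,7)X 1/1 ok
(2,2)O 1/3 unhappy
(2,3)X 2/3 unhappy
(2,5)X 0/1 unhappy
(2,6)O 1/3 unhappy
(2,7)X 2/3 unhappy
(3,1)X 0/2 unhappy
(3,2)O 1/4 unhappy
(3,3)X 2/4 unhappy
(3,4)O 0/1 unhappy
(3,6)O 1/2 unhappy
(3,7)X 1/2 unhappy
(4,1)O 0/2 unhappy
(4,2)X 1/3 unhappy
(4,3)X 2/2 ok
Unsatisfied: (1,2), (2,2), (2,3), (2,5), (2,6), (2,7), (3,1), (3,2), (3,3), (3,4), (3,6), (3,7), (4,1), (4,2) — 14 in total.

14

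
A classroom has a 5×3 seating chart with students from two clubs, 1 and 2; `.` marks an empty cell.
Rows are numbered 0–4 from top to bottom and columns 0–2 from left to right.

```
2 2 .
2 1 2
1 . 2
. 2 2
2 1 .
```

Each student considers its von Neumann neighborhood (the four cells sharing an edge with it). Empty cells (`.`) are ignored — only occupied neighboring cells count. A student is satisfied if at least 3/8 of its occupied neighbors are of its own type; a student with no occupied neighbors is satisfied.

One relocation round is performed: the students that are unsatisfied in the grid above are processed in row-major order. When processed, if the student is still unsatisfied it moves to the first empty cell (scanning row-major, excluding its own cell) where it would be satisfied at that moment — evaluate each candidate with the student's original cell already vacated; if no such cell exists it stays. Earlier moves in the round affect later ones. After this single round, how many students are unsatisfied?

1

Initially unsatisfied (in order): (1,0), (1,1), (2,0), (4,0), (4,1).
  (1,0) → (0,2).
  (1,1) → (1,0).
  (2,0): now satisfied by earlier moves; stays.
  (4,0) → (1,1).
  (4,1) → (3,0).
Resulting grid:
2 2 2
1 2 2
1 . 2
1 2 2
. . .
Unsatisfied now: (1,0).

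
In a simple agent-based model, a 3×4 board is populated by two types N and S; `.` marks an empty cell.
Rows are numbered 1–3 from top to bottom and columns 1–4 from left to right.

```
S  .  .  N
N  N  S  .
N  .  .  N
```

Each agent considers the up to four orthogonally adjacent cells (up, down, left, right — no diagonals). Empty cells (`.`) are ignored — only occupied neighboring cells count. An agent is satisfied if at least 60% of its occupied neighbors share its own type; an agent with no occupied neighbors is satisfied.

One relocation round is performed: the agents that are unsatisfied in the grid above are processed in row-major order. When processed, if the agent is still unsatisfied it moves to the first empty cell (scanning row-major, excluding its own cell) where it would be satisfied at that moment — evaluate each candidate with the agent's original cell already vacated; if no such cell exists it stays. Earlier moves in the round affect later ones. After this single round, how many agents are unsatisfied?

2

Initially unsatisfied (in order): (1,1), (2,2), (2,3).
  (1,1): no empty cell satisfies it; stays.
  (2,2) → (2,4).
  (2,3) → (1,2).
Resulting grid:
S S . N
N . . N
N . . N
Unsatisfied now: (1,1), (2,1).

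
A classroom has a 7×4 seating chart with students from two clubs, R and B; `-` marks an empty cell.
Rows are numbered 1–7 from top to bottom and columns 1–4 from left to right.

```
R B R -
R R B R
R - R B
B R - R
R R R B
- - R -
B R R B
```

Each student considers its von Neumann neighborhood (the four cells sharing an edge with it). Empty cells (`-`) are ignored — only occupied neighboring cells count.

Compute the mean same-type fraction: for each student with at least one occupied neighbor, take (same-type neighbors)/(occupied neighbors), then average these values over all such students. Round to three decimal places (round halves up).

Row 1: (1,1)R 1/2 · (1,2)B 0/3 · (1,3)R 0/2
Row 2: (2,1)R 3/3 · (2,2)R 1/3 · (2,3)B 0/4 · (2,4)R 0/2
Row 3: (3,1)R 1/2 · (3,3)R 0/2 · (3,4)B 0/3
Row 4: (4,1)B 0/3 · (4,2)R 1/2 · (4,4)R 0/2
Row 5: (5,1)R 1/2 · (5,2)R 3/3 · (5,3)R 2/3 · (5,4)B 0/2
Row 6: (6,3)R 2/2
Row 7: (7,1)B 0/1 · (7,2)R 1/2 · (7,3)R 2/3 · (7,4)B 0/1
Sum over 22 students: 1/2 + 0/3 + 0/2 + 3/3 + 1/3 + 0/4 + 0/2 + 1/2 + 0/2 + 0/3 + 0/3 + 1/2 + 0/2 + 1/2 + 3/3 + 2/3 + 0/2 + 2/2 + 0/1 + 1/2 + 2/3 + 0/1 = 43/6; mean = 43/6 ÷ 22 = 43/132 = 0.325757… → 0.326.

0.326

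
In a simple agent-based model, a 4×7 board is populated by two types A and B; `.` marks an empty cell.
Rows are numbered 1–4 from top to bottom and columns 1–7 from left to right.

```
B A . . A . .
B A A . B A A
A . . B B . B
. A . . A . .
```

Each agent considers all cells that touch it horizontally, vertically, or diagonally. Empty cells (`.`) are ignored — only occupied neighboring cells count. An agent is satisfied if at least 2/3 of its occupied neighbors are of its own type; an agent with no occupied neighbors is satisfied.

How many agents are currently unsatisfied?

12

Row 1: (1,1)B 1/3 ✗ · (1,2)A 2/4 ✗ · (1,5)A 1/2 ✗
Row 2: (2,1)B 1/4 ✗ · (2,2)A 3/5 ✗ · (2,3)A 2/3 ✓ · (2,5)B 2/4 ✗ · (2,6)A 2/5 ✗ · (2,7)A 1/2 ✗
Row 3: (3,1)A 2/3 ✓ · (3,4)B 2/4 ✗ · (3,5)B 2/4 ✗ · (3,7)B 0/2 ✗
Row 4: (4,2)A 1/1 ✓ · (4,5)A 0/2 ✗
Unsatisfied: (1,1), (1,2), (1,5), (2,1), (2,2), (2,5), (2,6), (2,7), (3,4), (3,5), (3,7), (4,5) — 12 in total.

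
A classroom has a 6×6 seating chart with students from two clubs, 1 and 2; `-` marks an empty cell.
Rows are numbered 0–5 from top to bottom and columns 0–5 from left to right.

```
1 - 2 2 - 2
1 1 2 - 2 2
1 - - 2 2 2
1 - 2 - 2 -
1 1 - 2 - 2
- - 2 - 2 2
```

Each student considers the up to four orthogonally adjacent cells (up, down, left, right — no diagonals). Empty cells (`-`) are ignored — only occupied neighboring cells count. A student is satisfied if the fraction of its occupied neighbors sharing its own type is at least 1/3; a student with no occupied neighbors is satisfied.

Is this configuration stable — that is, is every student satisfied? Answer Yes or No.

Yes

Row 0: (0,0)1 1/1 satisfied · (0,2)2 2/2 satisfied · (0,3)2 1/1 satisfied · (0,5)2 1/1 satisfied
Row 1: (1,0)1 3/3 satisfied · (1,1)1 1/2 satisfied · (1,2)2 1/2 satisfied · (1,4)2 2/2 satisfied · (1,5)2 3/3 satisfied
Row 2: (2,0)1 2/2 satisfied · (2,3)2 1/1 satisfied · (2,4)2 4/4 satisfied · (2,5)2 2/2 satisfied
Row 3: (3,0)1 2/2 satisfied · (3,2)2 0/0 satisfied · (3,4)2 1/1 satisfied
Row 4: (4,0)1 2/2 satisfied · (4,1)1 1/1 satisfied · (4,3)2 0/0 satisfied · (4,5)2 1/1 satisfied
Row 5: (5,2)2 0/0 satisfied · (5,4)2 1/1 satisfied · (5,5)2 2/2 satisfied
All meet the threshold, so the configuration is stable.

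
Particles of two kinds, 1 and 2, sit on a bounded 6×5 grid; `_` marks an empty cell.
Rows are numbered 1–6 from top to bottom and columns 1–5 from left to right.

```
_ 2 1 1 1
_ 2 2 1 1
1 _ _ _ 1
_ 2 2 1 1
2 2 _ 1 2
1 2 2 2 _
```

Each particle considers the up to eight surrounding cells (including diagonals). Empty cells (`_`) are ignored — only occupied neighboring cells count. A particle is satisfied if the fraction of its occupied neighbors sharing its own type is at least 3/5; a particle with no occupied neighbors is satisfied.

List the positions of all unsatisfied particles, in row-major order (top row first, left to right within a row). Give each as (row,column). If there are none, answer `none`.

(1,3), (2,2), (2,3), (3,1), (4,3), (5,4), (5,5), (6,1)

(1,2)2 2/3 ✓
(1,3)1 2/5 ✗
(1,4)1 4/5 ✓
(1,5)1 3/3 ✓
(2,2)2 2/4 ✗
(2,3)2 2/5 ✗
(2,4)1 5/6 ✓
(2,5)1 4/4 ✓
(3,1)1 0/2 ✗
(3,5)1 4/4 ✓
(4,2)2 3/4 ✓
(4,3)2 2/4 ✗
(4,4)1 3/5 ✓
(4,5)1 3/4 ✓
(5,1)2 3/4 ✓
(5,2)2 5/6 ✓
(5,4)1 2/6 ✗
(5,5)2 1/4 ✗
(6,1)1 0/3 ✗
(6,2)2 3/4 ✓
(6,3)2 3/4 ✓
(6,4)2 2/3 ✓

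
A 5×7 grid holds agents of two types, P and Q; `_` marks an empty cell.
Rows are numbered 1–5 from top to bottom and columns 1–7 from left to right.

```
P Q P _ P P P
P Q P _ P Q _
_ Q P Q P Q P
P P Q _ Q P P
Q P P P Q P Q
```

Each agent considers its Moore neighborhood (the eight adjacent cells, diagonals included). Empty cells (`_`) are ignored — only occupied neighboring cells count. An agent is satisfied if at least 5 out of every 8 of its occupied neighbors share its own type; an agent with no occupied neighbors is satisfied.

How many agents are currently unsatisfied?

27

Row 1: (1,1)P 1/3 unhappy · (1,2)Q 1/5 unhappy · (1,3)P 1/3 unhappy · (1,5)P 2/3 ok · (1,6)P 3/4 ok · (1,7)P 1/2 unhappy
Row 2: (2,1)P 1/4 unhappy · (2,2)Q 2/7 unhappy · (2,3)P 2/6 unhappy · (2,5)P 3/6 unhappy · (2,6)Q 1/7 unhappy
Row 3: (3,2)Q 2/7 unhappy · (3,3)P 2/6 unhappy · (3,4)Q 2/6 unhappy · (3,5)P 2/6 unhappy · (3,6)Q 2/7 unhappy · (3,7)P 2/4 unhappy
Row 4: (4,1)P 2/4 unhappy · (4,2)P 4/7 unhappy · (4,3)Q 2/7 unhappy · (4,5)Q 3/7 unhappy · (4,6)P 4/8 unhappy · (4,7)P 3/5 unhappy
Row 5: (5,1)Q 0/3 unhappy · (5,2)P 3/5 unhappy · (5,3)P 3/4 ok · (5,4)P 1/4 unhappy · (5,5)Q 1/4 unhappy · (5,6)P 2/5 unhappy · (5,7)Q 0/3 unhappy
Unsatisfied: (1,1), (1,2), (1,3), (1,7), (2,1), (2,2), (2,3), (2,5), (2,6), (3,2), (3,3), (3,4), (3,5), (3,6), (3,7), (4,1), (4,2), (4,3), (4,5), (4,6), (4,7), (5,1), (5,2), (5,4), (5,5), (5,6), (5,7) — 27 in total.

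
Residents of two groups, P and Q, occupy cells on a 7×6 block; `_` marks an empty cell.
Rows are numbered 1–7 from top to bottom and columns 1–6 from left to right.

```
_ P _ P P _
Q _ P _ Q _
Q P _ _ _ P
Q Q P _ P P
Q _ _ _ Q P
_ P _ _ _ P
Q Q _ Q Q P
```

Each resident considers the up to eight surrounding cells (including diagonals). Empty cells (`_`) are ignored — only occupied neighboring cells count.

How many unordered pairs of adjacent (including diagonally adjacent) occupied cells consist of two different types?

18

Scan each occupied cell's neighbors to the right and below (and the two forward diagonals) so each pair is counted once.
Row 1: P(1,2)–P(2,3)= P(1,2)–Q(2,1)≠ P(1,4)–P(1,5)= P(1,4)–Q(2,5)≠ P(1,4)–P(2,3)= P(1,5)–Q(2,5)≠  → 3/6 unlike.
Row 2: Q(2,1)–Q(3,1)= Q(2,1)–P(3,2)≠ P(2,3)–P(3,2)= Q(2,5)–P(3,6)≠  → 2/4 unlike.
Row 3: Q(3,1)–P(3,2)≠ Q(3,1)–Q(4,1)= Q(3,1)–Q(4,2)= P(3,2)–Q(4,2)≠ P(3,2)–P(4,3)= P(3,2)–Q(4,1)≠ P(3,6)–P(4,6)= P(3,6)–P(4,5)=  → 3/8 unlike.
Row 4: Q(4,1)–Q(4,2)= Q(4,1)–Q(5,1)= Q(4,2)–P(4,3)≠ Q(4,2)–Q(5,1)= P(4,5)–P(4,6)= P(4,5)–Q(5,5)≠ P(4,5)–P(5,6)= P(4,6)–P(5,6)= P(4,6)–Q(5,5)≠  → 3/9 unlike.
Row 5: Q(5,1)–P(6,2)≠ Q(5,5)–P(5,6)≠ Q(5,5)–P(6,6)≠ P(5,6)–P(6,6)=  → 3/4 unlike.
Row 6: P(6,2)–Q(7,2)≠ P(6,2)–Q(7,1)≠ P(6,6)–P(7,6)= P(6,6)–Q(7,5)≠  → 3/4 unlike.
Row 7: Q(7,1)–Q(7,2)= Q(7,4)–Q(7,5)= Q(7,5)–P(7,6)≠  → 1/3 unlike.
Total adjacent occupied pairs: 38; unlike-type pairs: 18.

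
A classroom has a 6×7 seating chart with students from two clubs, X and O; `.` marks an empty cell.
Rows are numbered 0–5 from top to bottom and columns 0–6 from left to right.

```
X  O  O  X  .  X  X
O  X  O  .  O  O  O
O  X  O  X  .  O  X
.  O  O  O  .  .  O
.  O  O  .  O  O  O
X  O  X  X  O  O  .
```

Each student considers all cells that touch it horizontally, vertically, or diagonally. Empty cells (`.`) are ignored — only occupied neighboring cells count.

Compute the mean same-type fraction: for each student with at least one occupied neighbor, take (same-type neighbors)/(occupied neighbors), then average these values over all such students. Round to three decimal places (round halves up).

0.498

(0,0)X 1/3
(0,1)O 3/5
(0,2)O 2/4
(0,3)X 0/3
(0,5)X 1/4
(0,6)X 1/3
(1,0)O 2/5
(1,1)X 2/8
(1,2)O 3/7
(1,4)O 2/5
(1,5)O 3/6
(1,6)O 2/5
(2,0)O 2/4
(2,1)X 1/7
(2,2)O 4/7
(2,3)X 0/5
(2,5)O 4/5
(2,6)X 0/4
(3,1)O 5/6
(3,2)O 5/7
(3,3)O 4/5
(3,6)O 3/4
(4,1)O 4/6
(4,2)O 5/7
(4,4)O 4/5
(4,5)O 5/5
(4,6)O 3/3
(5,0)X 0/2
(5,1)O 2/4
(5,2)X 1/4
(5,3)X 1/4
(5,4)O 3/4
(5,5)O 4/4
Sum over 33 students: 1/3 + 3/5 + 2/4 + 0/3 + 1/4 + 1/3 + 2/5 + 2/8 + 3/7 + 2/5 + 3/6 + 2/5 + 2/4 + 1/7 + 4/7 + 0/5 + 4/5 + 0/4 + 5/6 + 5/7 + 4/5 + 3/4 + 4/6 + 5/7 + 4/5 + 5/5 + 3/3 + 0/2 + 2/4 + 1/4 + 1/4 + 3/4 + 4/4 = 1726/105; mean = 1726/105 ÷ 33 = 1726/3465 = 0.498124… → 0.498.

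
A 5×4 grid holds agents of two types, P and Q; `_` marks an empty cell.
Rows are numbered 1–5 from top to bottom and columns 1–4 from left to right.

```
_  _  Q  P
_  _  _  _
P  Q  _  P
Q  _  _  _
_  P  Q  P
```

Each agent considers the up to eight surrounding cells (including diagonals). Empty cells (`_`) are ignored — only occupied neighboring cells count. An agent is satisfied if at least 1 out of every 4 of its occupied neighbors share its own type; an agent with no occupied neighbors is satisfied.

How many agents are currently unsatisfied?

6

Row 1: (1,3)Q 0/1 ✗ · (1,4)P 0/1 ✗
Row 3: (3,1)P 0/2 ✗ · (3,2)Q 1/2 ✓ · (3,4)P 0/0 ✓
Row 4: (4,1)Q 1/3 ✓
Row 5: (5,2)P 0/2 ✗ · (5,3)Q 0/2 ✗ · (5,4)P 0/1 ✗
Unsatisfied: (1,3), (1,4), (3,1), (5,2), (5,3), (5,4) — 6 in total.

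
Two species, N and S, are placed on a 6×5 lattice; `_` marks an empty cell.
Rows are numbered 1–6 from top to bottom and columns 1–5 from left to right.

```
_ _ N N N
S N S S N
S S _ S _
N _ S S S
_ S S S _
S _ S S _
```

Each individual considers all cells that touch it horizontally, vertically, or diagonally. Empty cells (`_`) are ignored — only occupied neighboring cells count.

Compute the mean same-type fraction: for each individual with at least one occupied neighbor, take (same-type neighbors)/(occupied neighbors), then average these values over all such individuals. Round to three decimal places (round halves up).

Row 1: (1,3)N 2/4 · (1,4)N 3/5 · (1,5)N 2/3
Row 2: (2,1)S 2/3 · (2,2)N 1/5 · (2,3)S 3/6 · (2,4)S 2/6 · (2,5)N 2/4
Row 3: (3,1)S 2/4 · (3,2)S 4/6 · (3,4)S 5/6
Row 4: (4,1)N 0/3 · (4,3)S 6/6 · (4,4)S 5/5 · (4,5)S 3/3
Row 5: (5,2)S 4/5 · (5,3)S 6/6 · (5,4)S 6/6
Row 6: (6,1)S 1/1 · (6,3)S 4/4 · (6,4)S 3/3
Sum over 21 individuals: 2/4 + 3/5 + 2/3 + 2/3 + 1/5 + 3/6 + 2/6 + 2/4 + 2/4 + 4/6 + 5/6 + 0/3 + 6/6 + 5/5 + 3/3 + 4/5 + 6/6 + 6/6 + 1/1 + 4/4 + 3/3 = 443/30; mean = 443/30 ÷ 21 = 443/630 = 0.703174… → 0.703.

0.703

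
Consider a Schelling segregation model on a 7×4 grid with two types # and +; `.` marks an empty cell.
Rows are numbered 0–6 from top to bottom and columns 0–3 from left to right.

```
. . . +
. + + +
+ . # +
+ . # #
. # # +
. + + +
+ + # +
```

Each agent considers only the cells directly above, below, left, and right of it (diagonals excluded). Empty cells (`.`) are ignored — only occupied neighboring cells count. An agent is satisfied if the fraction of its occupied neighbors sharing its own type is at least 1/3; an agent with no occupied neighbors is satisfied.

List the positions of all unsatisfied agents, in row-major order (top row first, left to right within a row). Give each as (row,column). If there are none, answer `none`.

Row 0: (0,3)+ 1/1 ok
Row 1: (1,1)+ 1/1 ok · (1,2)+ 2/3 ok · (1,3)+ 3/3 ok
Row 2: (2,0)+ 1/1 ok · (2,2)# 1/3 ok · (2,3)+ 1/3 ok
Row 3: (3,0)+ 1/1 ok · (3,2)# 3/3 ok · (3,3)# 1/3 ok
Row 4: (4,1)# 1/2 ok · (4,2)# 2/4 ok · (4,3)+ 1/3 ok
Row 5: (5,1)+ 2/3 ok · (5,2)+ 2/4 ok · (5,3)+ 3/3 ok
Row 6: (6,0)+ 1/1 ok · (6,1)+ 2/3 ok · (6,2)# 0/3 unhappy · (6,3)+ 1/2 ok

(6,2)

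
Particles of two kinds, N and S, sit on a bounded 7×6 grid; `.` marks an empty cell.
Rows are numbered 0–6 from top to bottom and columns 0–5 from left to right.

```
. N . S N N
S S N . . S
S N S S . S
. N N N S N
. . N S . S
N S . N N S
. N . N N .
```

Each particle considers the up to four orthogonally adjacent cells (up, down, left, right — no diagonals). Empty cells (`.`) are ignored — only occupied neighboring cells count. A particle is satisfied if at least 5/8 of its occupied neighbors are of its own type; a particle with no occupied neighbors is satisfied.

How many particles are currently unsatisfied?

(0,1)N 0/1 unhappy
(0,3)S 0/1 unhappy
(0,4)N 1/2 unhappy
(0,5)N 1/2 unhappy
(1,0)S 2/2 ok
(1,1)S 1/4 unhappy
(1,2)N 0/2 unhappy
(1,5)S 1/2 unhappy
(2,0)S 1/2 unhappy
(2,1)N 1/4 unhappy
(2,2)S 1/4 unhappy
(2,3)S 1/2 unhappy
(2,5)S 1/2 unhappy
(3,1)N 2/2 ok
(3,2)N 3/4 ok
(3,3)N 1/4 unhappy
(3,4)S 0/2 unhappy
(3,5)N 0/3 unhappy
(4,2)N 1/2 unhappy
(4,3)S 0/3 unhappy
(4,5)S 1/2 unhappy
(5,0)N 0/1 unhappy
(5,1)S 0/2 unhappy
(5,3)N 2/3 ok
(5,4)N 2/3 ok
(5,5)S 1/2 unhappy
(6,1)N 0/1 unhappy
(6,3)N 2/2 ok
(6,4)N 2/2 ok
Unsatisfied: (0,1), (0,3), (0,4), (0,5), (1,1), (1,2), (1,5), (2,0), (2,1), (2,2), (2,3), (2,5), (3,3), (3,4), (3,5), (4,2), (4,3), (4,5), (5,0), (5,1), (5,5), (6,1) — 22 in total.

22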